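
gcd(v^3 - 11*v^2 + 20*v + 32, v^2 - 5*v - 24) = v - 8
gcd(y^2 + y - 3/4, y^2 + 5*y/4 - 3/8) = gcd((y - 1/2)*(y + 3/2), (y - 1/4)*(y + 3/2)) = y + 3/2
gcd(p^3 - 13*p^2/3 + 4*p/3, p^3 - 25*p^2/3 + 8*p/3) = p^2 - p/3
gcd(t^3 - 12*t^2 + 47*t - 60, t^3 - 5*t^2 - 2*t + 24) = t^2 - 7*t + 12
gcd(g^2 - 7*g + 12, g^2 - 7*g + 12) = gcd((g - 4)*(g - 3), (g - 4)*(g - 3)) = g^2 - 7*g + 12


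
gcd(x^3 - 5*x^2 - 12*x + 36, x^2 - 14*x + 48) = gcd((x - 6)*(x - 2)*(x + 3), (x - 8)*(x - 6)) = x - 6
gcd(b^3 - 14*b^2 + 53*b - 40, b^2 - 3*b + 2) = b - 1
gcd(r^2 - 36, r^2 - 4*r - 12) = r - 6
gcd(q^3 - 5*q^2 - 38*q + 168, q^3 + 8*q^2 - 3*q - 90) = q + 6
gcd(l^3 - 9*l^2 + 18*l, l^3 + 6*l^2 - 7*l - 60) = l - 3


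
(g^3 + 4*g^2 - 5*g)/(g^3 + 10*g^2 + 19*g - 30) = g/(g + 6)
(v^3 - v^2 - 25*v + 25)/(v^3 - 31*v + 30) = (v + 5)/(v + 6)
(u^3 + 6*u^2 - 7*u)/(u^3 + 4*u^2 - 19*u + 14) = u/(u - 2)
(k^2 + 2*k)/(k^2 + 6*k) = (k + 2)/(k + 6)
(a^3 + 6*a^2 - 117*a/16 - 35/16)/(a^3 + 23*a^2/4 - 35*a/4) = (a + 1/4)/a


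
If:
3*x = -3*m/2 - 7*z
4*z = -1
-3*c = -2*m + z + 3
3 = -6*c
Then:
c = -1/2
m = 5/8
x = 13/48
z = -1/4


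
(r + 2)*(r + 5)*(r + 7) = r^3 + 14*r^2 + 59*r + 70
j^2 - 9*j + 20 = (j - 5)*(j - 4)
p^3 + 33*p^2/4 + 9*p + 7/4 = (p + 1/4)*(p + 1)*(p + 7)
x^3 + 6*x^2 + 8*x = x*(x + 2)*(x + 4)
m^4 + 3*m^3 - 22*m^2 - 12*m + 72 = (m - 3)*(m - 2)*(m + 2)*(m + 6)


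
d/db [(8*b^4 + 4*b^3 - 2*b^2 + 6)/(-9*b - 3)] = 2*(-36*b^4 - 28*b^3 - 3*b^2 + 2*b + 9)/(3*(9*b^2 + 6*b + 1))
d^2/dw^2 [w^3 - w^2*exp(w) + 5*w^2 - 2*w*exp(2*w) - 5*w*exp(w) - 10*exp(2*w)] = -w^2*exp(w) - 8*w*exp(2*w) - 9*w*exp(w) + 6*w - 48*exp(2*w) - 12*exp(w) + 10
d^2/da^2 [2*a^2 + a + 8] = 4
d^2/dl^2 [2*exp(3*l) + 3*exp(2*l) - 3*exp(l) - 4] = (18*exp(2*l) + 12*exp(l) - 3)*exp(l)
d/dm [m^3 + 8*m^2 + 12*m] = 3*m^2 + 16*m + 12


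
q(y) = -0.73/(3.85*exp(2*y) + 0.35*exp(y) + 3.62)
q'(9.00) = 0.00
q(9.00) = 0.00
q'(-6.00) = 0.00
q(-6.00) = -0.20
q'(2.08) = 0.01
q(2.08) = -0.00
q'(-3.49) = 0.00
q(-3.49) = -0.20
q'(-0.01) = 0.10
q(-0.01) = -0.09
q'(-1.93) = 0.01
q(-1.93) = -0.19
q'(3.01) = 0.00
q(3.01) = -0.00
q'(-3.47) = 0.00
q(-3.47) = -0.20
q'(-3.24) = 0.00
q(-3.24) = -0.20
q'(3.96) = 0.00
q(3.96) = -0.00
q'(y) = -0.73*(-7.7*exp(2*y) - 0.35*exp(y))/(3.85*exp(2*y) + 0.35*exp(y) + 3.62)^2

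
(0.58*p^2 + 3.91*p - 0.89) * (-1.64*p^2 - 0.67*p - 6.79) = -0.9512*p^4 - 6.801*p^3 - 5.0983*p^2 - 25.9526*p + 6.0431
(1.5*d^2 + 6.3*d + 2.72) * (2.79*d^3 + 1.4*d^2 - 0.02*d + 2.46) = 4.185*d^5 + 19.677*d^4 + 16.3788*d^3 + 7.372*d^2 + 15.4436*d + 6.6912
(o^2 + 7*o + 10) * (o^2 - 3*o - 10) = o^4 + 4*o^3 - 21*o^2 - 100*o - 100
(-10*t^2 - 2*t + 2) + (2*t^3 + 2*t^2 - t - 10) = 2*t^3 - 8*t^2 - 3*t - 8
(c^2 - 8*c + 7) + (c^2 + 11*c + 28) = 2*c^2 + 3*c + 35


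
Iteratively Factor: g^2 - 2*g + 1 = (g - 1)*(g - 1)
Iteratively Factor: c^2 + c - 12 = (c + 4)*(c - 3)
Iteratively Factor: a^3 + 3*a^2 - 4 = (a + 2)*(a^2 + a - 2) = (a - 1)*(a + 2)*(a + 2)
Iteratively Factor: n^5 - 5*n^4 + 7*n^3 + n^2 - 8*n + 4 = (n - 1)*(n^4 - 4*n^3 + 3*n^2 + 4*n - 4) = (n - 1)*(n + 1)*(n^3 - 5*n^2 + 8*n - 4) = (n - 2)*(n - 1)*(n + 1)*(n^2 - 3*n + 2) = (n - 2)^2*(n - 1)*(n + 1)*(n - 1)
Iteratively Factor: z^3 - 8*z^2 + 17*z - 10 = (z - 2)*(z^2 - 6*z + 5) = (z - 2)*(z - 1)*(z - 5)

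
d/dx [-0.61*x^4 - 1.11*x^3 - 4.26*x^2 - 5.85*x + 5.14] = -2.44*x^3 - 3.33*x^2 - 8.52*x - 5.85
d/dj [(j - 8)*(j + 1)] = 2*j - 7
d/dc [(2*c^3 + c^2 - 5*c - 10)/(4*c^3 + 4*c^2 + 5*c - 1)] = (4*c^4 + 60*c^3 + 139*c^2 + 78*c + 55)/(16*c^6 + 32*c^5 + 56*c^4 + 32*c^3 + 17*c^2 - 10*c + 1)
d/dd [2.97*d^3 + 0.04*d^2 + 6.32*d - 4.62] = 8.91*d^2 + 0.08*d + 6.32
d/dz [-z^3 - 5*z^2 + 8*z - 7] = -3*z^2 - 10*z + 8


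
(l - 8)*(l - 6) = l^2 - 14*l + 48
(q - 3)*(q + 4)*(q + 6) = q^3 + 7*q^2 - 6*q - 72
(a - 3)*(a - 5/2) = a^2 - 11*a/2 + 15/2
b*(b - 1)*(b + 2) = b^3 + b^2 - 2*b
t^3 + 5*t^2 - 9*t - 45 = (t - 3)*(t + 3)*(t + 5)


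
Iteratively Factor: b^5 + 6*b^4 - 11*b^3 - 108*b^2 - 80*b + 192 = (b + 4)*(b^4 + 2*b^3 - 19*b^2 - 32*b + 48) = (b - 4)*(b + 4)*(b^3 + 6*b^2 + 5*b - 12) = (b - 4)*(b - 1)*(b + 4)*(b^2 + 7*b + 12) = (b - 4)*(b - 1)*(b + 3)*(b + 4)*(b + 4)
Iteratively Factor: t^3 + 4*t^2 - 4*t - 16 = (t + 4)*(t^2 - 4) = (t - 2)*(t + 4)*(t + 2)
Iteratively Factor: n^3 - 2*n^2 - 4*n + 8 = (n + 2)*(n^2 - 4*n + 4) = (n - 2)*(n + 2)*(n - 2)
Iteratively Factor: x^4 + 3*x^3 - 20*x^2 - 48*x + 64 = (x - 1)*(x^3 + 4*x^2 - 16*x - 64) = (x - 4)*(x - 1)*(x^2 + 8*x + 16) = (x - 4)*(x - 1)*(x + 4)*(x + 4)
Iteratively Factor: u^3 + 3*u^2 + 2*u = (u + 1)*(u^2 + 2*u) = u*(u + 1)*(u + 2)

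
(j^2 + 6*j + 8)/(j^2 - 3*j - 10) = (j + 4)/(j - 5)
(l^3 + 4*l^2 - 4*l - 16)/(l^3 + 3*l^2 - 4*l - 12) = (l + 4)/(l + 3)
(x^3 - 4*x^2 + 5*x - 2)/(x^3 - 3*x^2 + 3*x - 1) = (x - 2)/(x - 1)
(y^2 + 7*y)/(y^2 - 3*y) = (y + 7)/(y - 3)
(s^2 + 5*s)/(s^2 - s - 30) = s/(s - 6)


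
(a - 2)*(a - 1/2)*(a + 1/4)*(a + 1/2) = a^4 - 7*a^3/4 - 3*a^2/4 + 7*a/16 + 1/8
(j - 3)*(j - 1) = j^2 - 4*j + 3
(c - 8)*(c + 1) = c^2 - 7*c - 8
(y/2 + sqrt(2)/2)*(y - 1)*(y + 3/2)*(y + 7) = y^4/2 + sqrt(2)*y^3/2 + 15*y^3/4 + y^2 + 15*sqrt(2)*y^2/4 - 21*y/4 + sqrt(2)*y - 21*sqrt(2)/4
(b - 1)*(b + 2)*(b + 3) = b^3 + 4*b^2 + b - 6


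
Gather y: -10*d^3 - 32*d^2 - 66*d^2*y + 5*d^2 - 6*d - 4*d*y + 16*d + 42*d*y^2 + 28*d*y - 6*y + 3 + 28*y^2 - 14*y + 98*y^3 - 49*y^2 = -10*d^3 - 27*d^2 + 10*d + 98*y^3 + y^2*(42*d - 21) + y*(-66*d^2 + 24*d - 20) + 3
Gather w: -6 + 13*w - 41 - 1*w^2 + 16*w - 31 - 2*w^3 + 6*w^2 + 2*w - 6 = -2*w^3 + 5*w^2 + 31*w - 84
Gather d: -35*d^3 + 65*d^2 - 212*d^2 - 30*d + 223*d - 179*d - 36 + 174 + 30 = -35*d^3 - 147*d^2 + 14*d + 168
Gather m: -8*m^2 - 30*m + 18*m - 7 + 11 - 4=-8*m^2 - 12*m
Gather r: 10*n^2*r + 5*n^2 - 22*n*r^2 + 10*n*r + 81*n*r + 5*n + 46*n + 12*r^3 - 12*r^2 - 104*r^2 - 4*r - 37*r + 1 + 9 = 5*n^2 + 51*n + 12*r^3 + r^2*(-22*n - 116) + r*(10*n^2 + 91*n - 41) + 10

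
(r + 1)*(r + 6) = r^2 + 7*r + 6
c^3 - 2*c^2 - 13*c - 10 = (c - 5)*(c + 1)*(c + 2)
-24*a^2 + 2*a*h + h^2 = (-4*a + h)*(6*a + h)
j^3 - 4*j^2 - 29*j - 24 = (j - 8)*(j + 1)*(j + 3)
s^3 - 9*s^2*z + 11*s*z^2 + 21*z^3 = (s - 7*z)*(s - 3*z)*(s + z)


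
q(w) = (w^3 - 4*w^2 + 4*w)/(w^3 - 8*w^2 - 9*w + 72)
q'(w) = (-3*w^2 + 16*w + 9)*(w^3 - 4*w^2 + 4*w)/(w^3 - 8*w^2 - 9*w + 72)^2 + (3*w^2 - 8*w + 4)/(w^3 - 8*w^2 - 9*w + 72)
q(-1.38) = -0.24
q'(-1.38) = 0.38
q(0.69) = 0.02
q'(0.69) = 0.00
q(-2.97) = -37.34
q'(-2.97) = 1262.59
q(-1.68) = -0.38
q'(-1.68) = 0.60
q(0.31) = 0.01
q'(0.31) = 0.03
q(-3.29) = 4.47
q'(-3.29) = 13.47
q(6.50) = -2.64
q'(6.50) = -2.31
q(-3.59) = 2.49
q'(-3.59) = 3.23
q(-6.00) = 1.02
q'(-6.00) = 0.10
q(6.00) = -1.78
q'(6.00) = -1.28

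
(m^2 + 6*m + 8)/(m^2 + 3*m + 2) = (m + 4)/(m + 1)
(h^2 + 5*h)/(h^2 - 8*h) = (h + 5)/(h - 8)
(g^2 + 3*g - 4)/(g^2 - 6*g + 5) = (g + 4)/(g - 5)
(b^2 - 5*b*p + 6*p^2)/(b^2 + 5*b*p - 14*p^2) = (b - 3*p)/(b + 7*p)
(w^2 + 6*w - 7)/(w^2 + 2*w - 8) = (w^2 + 6*w - 7)/(w^2 + 2*w - 8)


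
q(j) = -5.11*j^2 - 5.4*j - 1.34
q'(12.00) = -128.04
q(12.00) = -801.98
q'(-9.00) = 86.58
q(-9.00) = -366.65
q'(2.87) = -34.73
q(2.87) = -58.93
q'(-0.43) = -1.01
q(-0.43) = 0.04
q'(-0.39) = -1.41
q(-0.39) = -0.01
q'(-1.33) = 8.19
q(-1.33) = -3.20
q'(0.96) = -15.21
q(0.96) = -11.23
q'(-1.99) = 14.94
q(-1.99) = -10.83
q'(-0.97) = 4.51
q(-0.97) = -0.91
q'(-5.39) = 49.69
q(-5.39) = -120.69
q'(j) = -10.22*j - 5.4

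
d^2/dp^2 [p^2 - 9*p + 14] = 2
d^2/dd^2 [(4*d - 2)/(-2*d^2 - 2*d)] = 2*(-2*d^3 + 3*d^2 + 3*d + 1)/(d^3*(d^3 + 3*d^2 + 3*d + 1))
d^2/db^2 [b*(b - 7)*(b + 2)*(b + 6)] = 12*b^2 + 6*b - 88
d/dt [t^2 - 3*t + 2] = 2*t - 3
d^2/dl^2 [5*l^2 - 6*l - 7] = 10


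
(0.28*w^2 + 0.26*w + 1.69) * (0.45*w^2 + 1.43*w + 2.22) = 0.126*w^4 + 0.5174*w^3 + 1.7539*w^2 + 2.9939*w + 3.7518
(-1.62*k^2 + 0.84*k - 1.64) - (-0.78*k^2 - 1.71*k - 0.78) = -0.84*k^2 + 2.55*k - 0.86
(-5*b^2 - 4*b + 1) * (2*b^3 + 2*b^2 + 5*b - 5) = -10*b^5 - 18*b^4 - 31*b^3 + 7*b^2 + 25*b - 5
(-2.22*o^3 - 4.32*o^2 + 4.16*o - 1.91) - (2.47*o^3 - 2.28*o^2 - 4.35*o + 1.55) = -4.69*o^3 - 2.04*o^2 + 8.51*o - 3.46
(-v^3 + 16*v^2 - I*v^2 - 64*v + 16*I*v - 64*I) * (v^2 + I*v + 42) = -v^5 + 16*v^4 - 2*I*v^4 - 105*v^3 + 32*I*v^3 + 656*v^2 - 170*I*v^2 - 2624*v + 672*I*v - 2688*I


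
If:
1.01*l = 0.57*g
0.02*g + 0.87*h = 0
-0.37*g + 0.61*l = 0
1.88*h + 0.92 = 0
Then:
No Solution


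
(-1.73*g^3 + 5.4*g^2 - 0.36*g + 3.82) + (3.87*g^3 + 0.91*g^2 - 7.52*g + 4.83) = 2.14*g^3 + 6.31*g^2 - 7.88*g + 8.65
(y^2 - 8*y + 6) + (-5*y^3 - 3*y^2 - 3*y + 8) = -5*y^3 - 2*y^2 - 11*y + 14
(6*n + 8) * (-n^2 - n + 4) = -6*n^3 - 14*n^2 + 16*n + 32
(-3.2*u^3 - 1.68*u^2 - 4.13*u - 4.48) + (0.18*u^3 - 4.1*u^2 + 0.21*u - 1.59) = -3.02*u^3 - 5.78*u^2 - 3.92*u - 6.07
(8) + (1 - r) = 9 - r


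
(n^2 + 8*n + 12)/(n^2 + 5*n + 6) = (n + 6)/(n + 3)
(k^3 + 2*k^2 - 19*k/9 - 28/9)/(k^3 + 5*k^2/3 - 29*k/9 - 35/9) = (3*k - 4)/(3*k - 5)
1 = 1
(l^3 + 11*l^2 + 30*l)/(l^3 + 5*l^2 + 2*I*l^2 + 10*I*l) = (l + 6)/(l + 2*I)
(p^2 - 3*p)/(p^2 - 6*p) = (p - 3)/(p - 6)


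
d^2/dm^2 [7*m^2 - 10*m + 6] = 14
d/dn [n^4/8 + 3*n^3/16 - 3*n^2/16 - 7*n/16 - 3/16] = n^3/2 + 9*n^2/16 - 3*n/8 - 7/16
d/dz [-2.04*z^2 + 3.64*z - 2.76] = 3.64 - 4.08*z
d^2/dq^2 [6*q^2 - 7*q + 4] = 12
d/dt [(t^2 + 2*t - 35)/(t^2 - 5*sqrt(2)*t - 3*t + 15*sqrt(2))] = (2*(t + 1)*(t^2 - 5*sqrt(2)*t - 3*t + 15*sqrt(2)) + (-2*t + 3 + 5*sqrt(2))*(t^2 + 2*t - 35))/(t^2 - 5*sqrt(2)*t - 3*t + 15*sqrt(2))^2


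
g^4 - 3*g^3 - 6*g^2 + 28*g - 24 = (g - 2)^3*(g + 3)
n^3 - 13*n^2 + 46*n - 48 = (n - 8)*(n - 3)*(n - 2)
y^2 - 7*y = y*(y - 7)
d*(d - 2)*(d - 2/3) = d^3 - 8*d^2/3 + 4*d/3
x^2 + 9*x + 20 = (x + 4)*(x + 5)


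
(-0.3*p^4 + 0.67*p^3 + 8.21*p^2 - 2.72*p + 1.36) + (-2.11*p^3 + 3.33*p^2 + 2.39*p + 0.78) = -0.3*p^4 - 1.44*p^3 + 11.54*p^2 - 0.33*p + 2.14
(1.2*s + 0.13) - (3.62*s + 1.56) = -2.42*s - 1.43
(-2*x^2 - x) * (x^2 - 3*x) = -2*x^4 + 5*x^3 + 3*x^2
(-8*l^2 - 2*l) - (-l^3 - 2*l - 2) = l^3 - 8*l^2 + 2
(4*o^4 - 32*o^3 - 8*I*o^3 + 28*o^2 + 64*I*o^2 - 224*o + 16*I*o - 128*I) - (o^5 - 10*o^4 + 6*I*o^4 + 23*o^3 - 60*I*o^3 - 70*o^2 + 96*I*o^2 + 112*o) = -o^5 + 14*o^4 - 6*I*o^4 - 55*o^3 + 52*I*o^3 + 98*o^2 - 32*I*o^2 - 336*o + 16*I*o - 128*I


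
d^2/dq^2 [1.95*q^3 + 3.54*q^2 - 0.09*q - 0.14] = 11.7*q + 7.08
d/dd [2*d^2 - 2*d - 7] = 4*d - 2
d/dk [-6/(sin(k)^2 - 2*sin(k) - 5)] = 12*(sin(k) - 1)*cos(k)/(2*sin(k) + cos(k)^2 + 4)^2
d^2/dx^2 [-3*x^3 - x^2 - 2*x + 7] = -18*x - 2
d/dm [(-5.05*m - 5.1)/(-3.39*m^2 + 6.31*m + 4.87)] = (-17.1195*m^2 - 34.578*m + 7.5875)/(11.4921*m^4 - 42.7818*m^3 + 6.79749999999999*m^2 + 61.4594*m + 23.7169)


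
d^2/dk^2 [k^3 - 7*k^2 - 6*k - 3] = 6*k - 14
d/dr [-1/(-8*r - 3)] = -8/(8*r + 3)^2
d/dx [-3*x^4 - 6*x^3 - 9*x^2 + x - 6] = -12*x^3 - 18*x^2 - 18*x + 1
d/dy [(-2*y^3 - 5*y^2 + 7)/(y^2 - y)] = -2 + 7/y^2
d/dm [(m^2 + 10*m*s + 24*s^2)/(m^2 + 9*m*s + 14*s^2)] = s*(-m^2 - 20*m*s - 76*s^2)/(m^4 + 18*m^3*s + 109*m^2*s^2 + 252*m*s^3 + 196*s^4)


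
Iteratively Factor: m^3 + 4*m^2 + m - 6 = (m - 1)*(m^2 + 5*m + 6) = (m - 1)*(m + 3)*(m + 2)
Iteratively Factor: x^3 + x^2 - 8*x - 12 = (x + 2)*(x^2 - x - 6) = (x - 3)*(x + 2)*(x + 2)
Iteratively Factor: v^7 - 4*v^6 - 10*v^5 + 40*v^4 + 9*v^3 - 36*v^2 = (v - 3)*(v^6 - v^5 - 13*v^4 + v^3 + 12*v^2) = v*(v - 3)*(v^5 - v^4 - 13*v^3 + v^2 + 12*v) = v*(v - 3)*(v + 3)*(v^4 - 4*v^3 - v^2 + 4*v) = v^2*(v - 3)*(v + 3)*(v^3 - 4*v^2 - v + 4) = v^2*(v - 3)*(v + 1)*(v + 3)*(v^2 - 5*v + 4) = v^2*(v - 3)*(v - 1)*(v + 1)*(v + 3)*(v - 4)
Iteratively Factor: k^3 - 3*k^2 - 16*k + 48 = (k - 3)*(k^2 - 16) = (k - 3)*(k + 4)*(k - 4)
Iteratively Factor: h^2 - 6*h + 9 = (h - 3)*(h - 3)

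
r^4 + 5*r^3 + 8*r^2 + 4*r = r*(r + 1)*(r + 2)^2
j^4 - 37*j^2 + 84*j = j*(j - 4)*(j - 3)*(j + 7)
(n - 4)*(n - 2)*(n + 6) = n^3 - 28*n + 48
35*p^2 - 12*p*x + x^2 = (-7*p + x)*(-5*p + x)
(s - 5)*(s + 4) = s^2 - s - 20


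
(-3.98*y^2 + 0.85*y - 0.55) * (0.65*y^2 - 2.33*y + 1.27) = -2.587*y^4 + 9.8259*y^3 - 7.3926*y^2 + 2.361*y - 0.6985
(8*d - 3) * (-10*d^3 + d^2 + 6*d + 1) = -80*d^4 + 38*d^3 + 45*d^2 - 10*d - 3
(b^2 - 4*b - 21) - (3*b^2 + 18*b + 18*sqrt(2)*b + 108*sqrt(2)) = -2*b^2 - 18*sqrt(2)*b - 22*b - 108*sqrt(2) - 21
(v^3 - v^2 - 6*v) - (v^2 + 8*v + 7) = v^3 - 2*v^2 - 14*v - 7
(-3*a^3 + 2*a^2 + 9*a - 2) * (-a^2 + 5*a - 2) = 3*a^5 - 17*a^4 + 7*a^3 + 43*a^2 - 28*a + 4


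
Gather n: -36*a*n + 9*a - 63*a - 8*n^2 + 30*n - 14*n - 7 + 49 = -54*a - 8*n^2 + n*(16 - 36*a) + 42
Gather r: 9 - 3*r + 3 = 12 - 3*r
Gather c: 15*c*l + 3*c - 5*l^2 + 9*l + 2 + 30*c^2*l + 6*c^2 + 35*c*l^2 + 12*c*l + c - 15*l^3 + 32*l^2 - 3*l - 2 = c^2*(30*l + 6) + c*(35*l^2 + 27*l + 4) - 15*l^3 + 27*l^2 + 6*l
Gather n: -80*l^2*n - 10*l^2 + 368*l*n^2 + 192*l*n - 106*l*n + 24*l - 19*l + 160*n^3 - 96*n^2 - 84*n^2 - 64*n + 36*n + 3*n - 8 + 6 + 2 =-10*l^2 + 5*l + 160*n^3 + n^2*(368*l - 180) + n*(-80*l^2 + 86*l - 25)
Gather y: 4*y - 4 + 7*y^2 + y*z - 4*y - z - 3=7*y^2 + y*z - z - 7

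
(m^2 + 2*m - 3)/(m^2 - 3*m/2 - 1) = 2*(-m^2 - 2*m + 3)/(-2*m^2 + 3*m + 2)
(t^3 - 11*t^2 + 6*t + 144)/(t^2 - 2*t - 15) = (t^2 - 14*t + 48)/(t - 5)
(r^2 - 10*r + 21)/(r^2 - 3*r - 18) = (-r^2 + 10*r - 21)/(-r^2 + 3*r + 18)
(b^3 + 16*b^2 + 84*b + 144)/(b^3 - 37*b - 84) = (b^2 + 12*b + 36)/(b^2 - 4*b - 21)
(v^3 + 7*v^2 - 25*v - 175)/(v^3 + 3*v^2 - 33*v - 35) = (v + 5)/(v + 1)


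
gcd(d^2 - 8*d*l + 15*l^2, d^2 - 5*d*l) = d - 5*l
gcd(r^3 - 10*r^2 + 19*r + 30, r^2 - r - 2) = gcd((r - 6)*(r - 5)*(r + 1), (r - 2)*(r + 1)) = r + 1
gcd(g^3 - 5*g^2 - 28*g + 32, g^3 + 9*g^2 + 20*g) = g + 4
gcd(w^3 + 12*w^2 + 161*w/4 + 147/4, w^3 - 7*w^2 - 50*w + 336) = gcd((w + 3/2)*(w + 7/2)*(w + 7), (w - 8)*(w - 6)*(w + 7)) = w + 7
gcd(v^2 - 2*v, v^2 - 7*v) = v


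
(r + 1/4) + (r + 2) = 2*r + 9/4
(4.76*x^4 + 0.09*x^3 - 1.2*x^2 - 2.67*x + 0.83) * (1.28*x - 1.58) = 6.0928*x^5 - 7.4056*x^4 - 1.6782*x^3 - 1.5216*x^2 + 5.281*x - 1.3114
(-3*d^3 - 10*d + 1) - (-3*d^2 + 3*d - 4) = -3*d^3 + 3*d^2 - 13*d + 5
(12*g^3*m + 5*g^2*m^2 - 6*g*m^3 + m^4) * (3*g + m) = 36*g^4*m + 27*g^3*m^2 - 13*g^2*m^3 - 3*g*m^4 + m^5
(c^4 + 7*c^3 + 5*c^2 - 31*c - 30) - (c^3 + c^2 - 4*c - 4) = c^4 + 6*c^3 + 4*c^2 - 27*c - 26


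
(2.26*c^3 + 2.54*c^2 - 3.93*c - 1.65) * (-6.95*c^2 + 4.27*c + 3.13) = -15.707*c^5 - 8.0028*c^4 + 45.2331*c^3 + 2.6366*c^2 - 19.3464*c - 5.1645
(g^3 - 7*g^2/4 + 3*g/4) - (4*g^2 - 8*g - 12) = g^3 - 23*g^2/4 + 35*g/4 + 12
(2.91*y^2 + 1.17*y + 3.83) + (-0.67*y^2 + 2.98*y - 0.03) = 2.24*y^2 + 4.15*y + 3.8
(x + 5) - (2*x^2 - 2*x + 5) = -2*x^2 + 3*x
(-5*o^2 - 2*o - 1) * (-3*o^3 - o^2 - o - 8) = 15*o^5 + 11*o^4 + 10*o^3 + 43*o^2 + 17*o + 8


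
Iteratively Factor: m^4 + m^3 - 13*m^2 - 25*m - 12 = (m + 1)*(m^3 - 13*m - 12) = (m + 1)*(m + 3)*(m^2 - 3*m - 4) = (m + 1)^2*(m + 3)*(m - 4)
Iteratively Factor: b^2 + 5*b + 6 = (b + 3)*(b + 2)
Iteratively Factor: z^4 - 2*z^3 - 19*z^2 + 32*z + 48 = (z + 4)*(z^3 - 6*z^2 + 5*z + 12) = (z - 3)*(z + 4)*(z^2 - 3*z - 4) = (z - 4)*(z - 3)*(z + 4)*(z + 1)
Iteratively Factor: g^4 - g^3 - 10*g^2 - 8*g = (g)*(g^3 - g^2 - 10*g - 8) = g*(g - 4)*(g^2 + 3*g + 2) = g*(g - 4)*(g + 1)*(g + 2)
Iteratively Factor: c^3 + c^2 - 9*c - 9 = (c + 1)*(c^2 - 9) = (c + 1)*(c + 3)*(c - 3)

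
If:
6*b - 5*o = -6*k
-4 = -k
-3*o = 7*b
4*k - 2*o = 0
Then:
No Solution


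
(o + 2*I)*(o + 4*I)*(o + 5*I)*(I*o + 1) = I*o^4 - 10*o^3 - 27*I*o^2 + 2*o - 40*I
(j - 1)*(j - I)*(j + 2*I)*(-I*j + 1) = -I*j^4 + 2*j^3 + I*j^3 - 2*j^2 - I*j^2 + 2*j + I*j - 2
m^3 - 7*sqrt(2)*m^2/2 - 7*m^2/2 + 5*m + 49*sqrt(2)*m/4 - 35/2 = (m - 7/2)*(m - 5*sqrt(2)/2)*(m - sqrt(2))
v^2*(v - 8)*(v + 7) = v^4 - v^3 - 56*v^2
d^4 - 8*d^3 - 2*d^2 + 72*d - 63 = (d - 7)*(d - 3)*(d - 1)*(d + 3)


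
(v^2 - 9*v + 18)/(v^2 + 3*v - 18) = (v - 6)/(v + 6)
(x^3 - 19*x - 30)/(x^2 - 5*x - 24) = (x^2 - 3*x - 10)/(x - 8)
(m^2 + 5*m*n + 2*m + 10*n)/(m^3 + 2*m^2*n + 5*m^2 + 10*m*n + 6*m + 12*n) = (m + 5*n)/(m^2 + 2*m*n + 3*m + 6*n)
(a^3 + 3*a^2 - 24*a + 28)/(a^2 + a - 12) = (a^3 + 3*a^2 - 24*a + 28)/(a^2 + a - 12)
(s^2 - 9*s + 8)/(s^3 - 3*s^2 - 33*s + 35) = (s - 8)/(s^2 - 2*s - 35)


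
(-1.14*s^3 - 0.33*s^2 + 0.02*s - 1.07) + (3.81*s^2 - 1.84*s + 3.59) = -1.14*s^3 + 3.48*s^2 - 1.82*s + 2.52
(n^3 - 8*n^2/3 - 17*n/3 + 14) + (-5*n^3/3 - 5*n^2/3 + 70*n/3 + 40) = -2*n^3/3 - 13*n^2/3 + 53*n/3 + 54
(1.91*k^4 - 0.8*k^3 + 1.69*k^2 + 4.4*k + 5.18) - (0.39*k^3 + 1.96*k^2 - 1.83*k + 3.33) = 1.91*k^4 - 1.19*k^3 - 0.27*k^2 + 6.23*k + 1.85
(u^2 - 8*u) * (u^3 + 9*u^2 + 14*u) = u^5 + u^4 - 58*u^3 - 112*u^2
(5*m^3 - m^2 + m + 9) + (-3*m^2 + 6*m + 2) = 5*m^3 - 4*m^2 + 7*m + 11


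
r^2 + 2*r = r*(r + 2)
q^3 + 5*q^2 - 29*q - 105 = (q - 5)*(q + 3)*(q + 7)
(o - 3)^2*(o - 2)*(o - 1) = o^4 - 9*o^3 + 29*o^2 - 39*o + 18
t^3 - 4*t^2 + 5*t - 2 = (t - 2)*(t - 1)^2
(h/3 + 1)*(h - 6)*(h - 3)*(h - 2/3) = h^4/3 - 20*h^3/9 - 5*h^2/3 + 20*h - 12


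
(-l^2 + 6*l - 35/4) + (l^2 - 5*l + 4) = l - 19/4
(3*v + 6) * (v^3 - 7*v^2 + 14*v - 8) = 3*v^4 - 15*v^3 + 60*v - 48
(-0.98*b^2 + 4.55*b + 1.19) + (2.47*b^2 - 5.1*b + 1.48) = 1.49*b^2 - 0.55*b + 2.67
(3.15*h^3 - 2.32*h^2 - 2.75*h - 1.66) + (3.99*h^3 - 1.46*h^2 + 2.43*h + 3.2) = 7.14*h^3 - 3.78*h^2 - 0.32*h + 1.54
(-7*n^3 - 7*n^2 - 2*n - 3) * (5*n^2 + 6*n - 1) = -35*n^5 - 77*n^4 - 45*n^3 - 20*n^2 - 16*n + 3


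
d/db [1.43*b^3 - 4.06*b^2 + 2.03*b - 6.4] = 4.29*b^2 - 8.12*b + 2.03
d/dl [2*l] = 2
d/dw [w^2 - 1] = 2*w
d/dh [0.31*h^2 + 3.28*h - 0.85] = 0.62*h + 3.28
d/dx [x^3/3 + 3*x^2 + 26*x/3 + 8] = x^2 + 6*x + 26/3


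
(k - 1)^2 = k^2 - 2*k + 1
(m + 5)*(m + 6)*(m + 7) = m^3 + 18*m^2 + 107*m + 210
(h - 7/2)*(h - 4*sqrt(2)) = h^2 - 4*sqrt(2)*h - 7*h/2 + 14*sqrt(2)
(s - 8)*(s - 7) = s^2 - 15*s + 56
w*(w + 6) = w^2 + 6*w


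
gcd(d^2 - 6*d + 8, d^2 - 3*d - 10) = 1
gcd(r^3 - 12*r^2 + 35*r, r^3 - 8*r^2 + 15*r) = r^2 - 5*r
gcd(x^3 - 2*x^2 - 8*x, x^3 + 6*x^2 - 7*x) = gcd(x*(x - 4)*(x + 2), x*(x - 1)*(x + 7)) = x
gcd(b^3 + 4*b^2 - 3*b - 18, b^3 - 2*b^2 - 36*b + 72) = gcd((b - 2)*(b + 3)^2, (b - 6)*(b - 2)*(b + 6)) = b - 2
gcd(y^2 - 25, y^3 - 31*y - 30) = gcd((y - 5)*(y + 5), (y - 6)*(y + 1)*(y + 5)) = y + 5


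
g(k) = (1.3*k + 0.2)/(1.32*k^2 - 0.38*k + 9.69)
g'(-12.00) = -0.01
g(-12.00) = -0.08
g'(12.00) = -0.01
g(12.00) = 0.08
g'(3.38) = -0.02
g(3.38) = 0.20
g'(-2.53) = 0.01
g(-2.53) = -0.16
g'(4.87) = -0.02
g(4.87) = 0.17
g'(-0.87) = 0.10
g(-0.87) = -0.08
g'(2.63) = -0.00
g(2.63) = 0.20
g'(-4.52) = -0.01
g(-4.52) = -0.15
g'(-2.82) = 0.00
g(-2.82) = -0.16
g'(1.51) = 0.05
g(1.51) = 0.18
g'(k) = (0.38 - 2.64*k)*(1.3*k + 0.2)/(1.32*k^2 - 0.38*k + 9.69)^2 + 1.3/(1.32*k^2 - 0.38*k + 9.69)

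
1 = 1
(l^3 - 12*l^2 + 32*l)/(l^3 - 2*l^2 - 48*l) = (l - 4)/(l + 6)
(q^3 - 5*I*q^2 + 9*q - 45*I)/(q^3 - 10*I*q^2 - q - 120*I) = (q - 3*I)/(q - 8*I)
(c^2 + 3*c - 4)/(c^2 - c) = (c + 4)/c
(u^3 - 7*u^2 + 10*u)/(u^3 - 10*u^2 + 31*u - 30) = u/(u - 3)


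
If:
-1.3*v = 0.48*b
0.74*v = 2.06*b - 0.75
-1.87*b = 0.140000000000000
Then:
No Solution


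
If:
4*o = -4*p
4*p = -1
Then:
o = 1/4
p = -1/4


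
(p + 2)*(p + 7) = p^2 + 9*p + 14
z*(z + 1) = z^2 + z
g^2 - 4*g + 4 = (g - 2)^2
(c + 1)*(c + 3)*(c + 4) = c^3 + 8*c^2 + 19*c + 12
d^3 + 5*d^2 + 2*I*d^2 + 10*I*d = d*(d + 5)*(d + 2*I)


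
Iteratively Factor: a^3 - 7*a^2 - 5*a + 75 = (a - 5)*(a^2 - 2*a - 15) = (a - 5)^2*(a + 3)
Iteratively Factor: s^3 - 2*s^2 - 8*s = (s)*(s^2 - 2*s - 8) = s*(s + 2)*(s - 4)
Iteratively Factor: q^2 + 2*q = (q)*(q + 2)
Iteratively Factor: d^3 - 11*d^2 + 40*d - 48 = (d - 3)*(d^2 - 8*d + 16) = (d - 4)*(d - 3)*(d - 4)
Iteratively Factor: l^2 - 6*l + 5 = (l - 5)*(l - 1)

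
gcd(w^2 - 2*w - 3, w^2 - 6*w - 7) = w + 1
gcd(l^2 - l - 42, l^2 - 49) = l - 7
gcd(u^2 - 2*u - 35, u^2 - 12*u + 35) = u - 7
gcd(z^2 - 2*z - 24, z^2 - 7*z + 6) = z - 6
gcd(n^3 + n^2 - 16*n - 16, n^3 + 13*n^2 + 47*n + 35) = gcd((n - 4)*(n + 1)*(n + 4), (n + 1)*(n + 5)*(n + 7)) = n + 1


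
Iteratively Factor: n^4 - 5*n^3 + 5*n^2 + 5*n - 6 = (n - 3)*(n^3 - 2*n^2 - n + 2) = (n - 3)*(n - 2)*(n^2 - 1) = (n - 3)*(n - 2)*(n - 1)*(n + 1)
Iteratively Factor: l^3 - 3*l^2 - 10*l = (l)*(l^2 - 3*l - 10) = l*(l - 5)*(l + 2)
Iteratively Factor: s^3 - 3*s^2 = (s - 3)*(s^2) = s*(s - 3)*(s)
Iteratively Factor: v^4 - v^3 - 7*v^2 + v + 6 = (v - 3)*(v^3 + 2*v^2 - v - 2) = (v - 3)*(v + 2)*(v^2 - 1) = (v - 3)*(v - 1)*(v + 2)*(v + 1)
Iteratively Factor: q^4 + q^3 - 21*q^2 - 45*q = (q + 3)*(q^3 - 2*q^2 - 15*q) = (q - 5)*(q + 3)*(q^2 + 3*q) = q*(q - 5)*(q + 3)*(q + 3)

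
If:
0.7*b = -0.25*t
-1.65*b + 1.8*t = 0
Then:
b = 0.00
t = 0.00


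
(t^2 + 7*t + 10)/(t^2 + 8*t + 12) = (t + 5)/(t + 6)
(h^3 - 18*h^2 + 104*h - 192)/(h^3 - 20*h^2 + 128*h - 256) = (h - 6)/(h - 8)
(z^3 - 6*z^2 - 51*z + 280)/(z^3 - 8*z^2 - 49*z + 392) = (z - 5)/(z - 7)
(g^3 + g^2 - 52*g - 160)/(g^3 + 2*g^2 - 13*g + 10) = (g^2 - 4*g - 32)/(g^2 - 3*g + 2)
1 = 1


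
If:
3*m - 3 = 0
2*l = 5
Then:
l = 5/2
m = 1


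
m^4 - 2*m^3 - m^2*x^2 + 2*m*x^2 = m*(m - 2)*(m - x)*(m + x)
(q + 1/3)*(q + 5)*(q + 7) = q^3 + 37*q^2/3 + 39*q + 35/3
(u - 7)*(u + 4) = u^2 - 3*u - 28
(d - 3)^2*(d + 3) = d^3 - 3*d^2 - 9*d + 27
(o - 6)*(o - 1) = o^2 - 7*o + 6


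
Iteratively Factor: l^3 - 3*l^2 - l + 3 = (l - 3)*(l^2 - 1) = (l - 3)*(l + 1)*(l - 1)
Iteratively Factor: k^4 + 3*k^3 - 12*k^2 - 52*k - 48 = (k + 3)*(k^3 - 12*k - 16) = (k + 2)*(k + 3)*(k^2 - 2*k - 8) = (k - 4)*(k + 2)*(k + 3)*(k + 2)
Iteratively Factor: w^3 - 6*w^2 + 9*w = (w)*(w^2 - 6*w + 9) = w*(w - 3)*(w - 3)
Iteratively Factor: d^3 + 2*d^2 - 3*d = (d + 3)*(d^2 - d) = d*(d + 3)*(d - 1)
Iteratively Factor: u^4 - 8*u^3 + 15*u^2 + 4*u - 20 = (u - 2)*(u^3 - 6*u^2 + 3*u + 10) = (u - 5)*(u - 2)*(u^2 - u - 2) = (u - 5)*(u - 2)*(u + 1)*(u - 2)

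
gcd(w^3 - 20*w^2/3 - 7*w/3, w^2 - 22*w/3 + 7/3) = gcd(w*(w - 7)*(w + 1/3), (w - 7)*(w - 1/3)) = w - 7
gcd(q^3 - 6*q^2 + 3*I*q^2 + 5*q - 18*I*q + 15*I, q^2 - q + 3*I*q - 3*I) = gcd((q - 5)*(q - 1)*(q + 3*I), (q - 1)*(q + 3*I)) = q^2 + q*(-1 + 3*I) - 3*I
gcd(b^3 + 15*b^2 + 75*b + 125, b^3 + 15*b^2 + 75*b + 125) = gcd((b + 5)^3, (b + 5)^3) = b^3 + 15*b^2 + 75*b + 125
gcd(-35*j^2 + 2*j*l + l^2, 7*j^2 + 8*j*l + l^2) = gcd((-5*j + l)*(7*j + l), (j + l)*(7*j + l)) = 7*j + l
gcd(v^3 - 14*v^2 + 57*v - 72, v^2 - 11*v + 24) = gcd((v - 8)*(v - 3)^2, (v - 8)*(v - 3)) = v^2 - 11*v + 24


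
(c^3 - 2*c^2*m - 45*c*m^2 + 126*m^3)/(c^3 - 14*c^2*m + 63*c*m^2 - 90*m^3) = (c + 7*m)/(c - 5*m)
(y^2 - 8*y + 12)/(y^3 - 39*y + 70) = (y - 6)/(y^2 + 2*y - 35)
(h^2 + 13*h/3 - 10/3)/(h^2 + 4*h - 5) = (h - 2/3)/(h - 1)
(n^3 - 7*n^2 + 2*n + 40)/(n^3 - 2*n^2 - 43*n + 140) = (n + 2)/(n + 7)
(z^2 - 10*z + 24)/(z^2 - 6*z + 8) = (z - 6)/(z - 2)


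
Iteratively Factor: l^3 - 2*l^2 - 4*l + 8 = (l + 2)*(l^2 - 4*l + 4) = (l - 2)*(l + 2)*(l - 2)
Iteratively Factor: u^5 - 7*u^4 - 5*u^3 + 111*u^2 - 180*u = (u)*(u^4 - 7*u^3 - 5*u^2 + 111*u - 180) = u*(u - 5)*(u^3 - 2*u^2 - 15*u + 36) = u*(u - 5)*(u + 4)*(u^2 - 6*u + 9) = u*(u - 5)*(u - 3)*(u + 4)*(u - 3)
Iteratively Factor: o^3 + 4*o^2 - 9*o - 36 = (o - 3)*(o^2 + 7*o + 12) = (o - 3)*(o + 4)*(o + 3)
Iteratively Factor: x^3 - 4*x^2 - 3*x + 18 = (x - 3)*(x^2 - x - 6) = (x - 3)^2*(x + 2)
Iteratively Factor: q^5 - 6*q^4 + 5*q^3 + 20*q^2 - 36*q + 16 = (q - 4)*(q^4 - 2*q^3 - 3*q^2 + 8*q - 4) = (q - 4)*(q + 2)*(q^3 - 4*q^2 + 5*q - 2) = (q - 4)*(q - 1)*(q + 2)*(q^2 - 3*q + 2) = (q - 4)*(q - 2)*(q - 1)*(q + 2)*(q - 1)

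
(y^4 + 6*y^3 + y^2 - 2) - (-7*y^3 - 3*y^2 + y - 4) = y^4 + 13*y^3 + 4*y^2 - y + 2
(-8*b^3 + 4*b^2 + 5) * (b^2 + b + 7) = -8*b^5 - 4*b^4 - 52*b^3 + 33*b^2 + 5*b + 35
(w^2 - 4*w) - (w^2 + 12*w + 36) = -16*w - 36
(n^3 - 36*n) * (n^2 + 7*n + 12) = n^5 + 7*n^4 - 24*n^3 - 252*n^2 - 432*n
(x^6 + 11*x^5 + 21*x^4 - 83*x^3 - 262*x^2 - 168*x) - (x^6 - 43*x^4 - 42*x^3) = 11*x^5 + 64*x^4 - 41*x^3 - 262*x^2 - 168*x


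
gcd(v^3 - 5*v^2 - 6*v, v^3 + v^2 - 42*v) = v^2 - 6*v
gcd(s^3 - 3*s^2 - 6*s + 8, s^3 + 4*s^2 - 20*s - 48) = s^2 - 2*s - 8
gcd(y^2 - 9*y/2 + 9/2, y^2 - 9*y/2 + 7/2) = 1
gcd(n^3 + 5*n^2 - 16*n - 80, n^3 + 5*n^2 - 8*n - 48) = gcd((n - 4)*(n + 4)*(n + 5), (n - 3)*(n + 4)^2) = n + 4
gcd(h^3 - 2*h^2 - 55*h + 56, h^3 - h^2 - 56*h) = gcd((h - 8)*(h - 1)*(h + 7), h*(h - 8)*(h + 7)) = h^2 - h - 56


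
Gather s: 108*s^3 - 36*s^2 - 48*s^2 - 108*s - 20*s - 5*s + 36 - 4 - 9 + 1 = 108*s^3 - 84*s^2 - 133*s + 24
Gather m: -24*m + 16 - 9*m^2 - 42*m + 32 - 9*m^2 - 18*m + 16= -18*m^2 - 84*m + 64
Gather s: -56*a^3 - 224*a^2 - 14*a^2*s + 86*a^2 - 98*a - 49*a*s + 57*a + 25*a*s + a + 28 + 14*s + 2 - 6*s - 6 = -56*a^3 - 138*a^2 - 40*a + s*(-14*a^2 - 24*a + 8) + 24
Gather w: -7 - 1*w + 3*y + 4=-w + 3*y - 3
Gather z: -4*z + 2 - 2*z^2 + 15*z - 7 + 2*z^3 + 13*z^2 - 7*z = 2*z^3 + 11*z^2 + 4*z - 5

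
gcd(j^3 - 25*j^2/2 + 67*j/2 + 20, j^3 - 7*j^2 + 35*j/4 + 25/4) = j^2 - 9*j/2 - 5/2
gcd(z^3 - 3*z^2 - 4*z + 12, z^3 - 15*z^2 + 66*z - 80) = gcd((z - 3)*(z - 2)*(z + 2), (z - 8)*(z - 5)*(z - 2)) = z - 2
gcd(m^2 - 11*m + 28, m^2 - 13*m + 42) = m - 7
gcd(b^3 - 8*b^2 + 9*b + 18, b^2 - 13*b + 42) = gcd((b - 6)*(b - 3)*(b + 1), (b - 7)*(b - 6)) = b - 6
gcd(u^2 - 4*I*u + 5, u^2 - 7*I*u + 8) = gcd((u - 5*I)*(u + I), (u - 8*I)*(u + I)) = u + I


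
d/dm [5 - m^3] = -3*m^2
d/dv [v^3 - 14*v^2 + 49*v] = 3*v^2 - 28*v + 49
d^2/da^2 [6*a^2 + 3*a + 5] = 12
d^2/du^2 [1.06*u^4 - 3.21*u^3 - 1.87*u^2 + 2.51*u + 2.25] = 12.72*u^2 - 19.26*u - 3.74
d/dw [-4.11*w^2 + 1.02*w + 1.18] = 1.02 - 8.22*w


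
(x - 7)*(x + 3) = x^2 - 4*x - 21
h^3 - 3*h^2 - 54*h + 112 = (h - 8)*(h - 2)*(h + 7)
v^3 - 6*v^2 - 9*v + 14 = (v - 7)*(v - 1)*(v + 2)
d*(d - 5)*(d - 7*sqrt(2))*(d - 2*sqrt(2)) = d^4 - 9*sqrt(2)*d^3 - 5*d^3 + 28*d^2 + 45*sqrt(2)*d^2 - 140*d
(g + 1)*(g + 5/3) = g^2 + 8*g/3 + 5/3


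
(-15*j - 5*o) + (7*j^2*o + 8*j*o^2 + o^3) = 7*j^2*o + 8*j*o^2 - 15*j + o^3 - 5*o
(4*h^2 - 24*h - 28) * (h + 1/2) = 4*h^3 - 22*h^2 - 40*h - 14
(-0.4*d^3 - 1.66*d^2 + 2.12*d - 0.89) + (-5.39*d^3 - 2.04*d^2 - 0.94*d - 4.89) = -5.79*d^3 - 3.7*d^2 + 1.18*d - 5.78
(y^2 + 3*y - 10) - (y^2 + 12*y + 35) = -9*y - 45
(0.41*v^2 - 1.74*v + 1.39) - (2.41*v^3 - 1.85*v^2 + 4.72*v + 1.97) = -2.41*v^3 + 2.26*v^2 - 6.46*v - 0.58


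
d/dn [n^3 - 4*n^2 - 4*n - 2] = 3*n^2 - 8*n - 4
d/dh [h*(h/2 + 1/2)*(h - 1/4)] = 3*h^2/2 + 3*h/4 - 1/8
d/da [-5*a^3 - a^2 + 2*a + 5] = -15*a^2 - 2*a + 2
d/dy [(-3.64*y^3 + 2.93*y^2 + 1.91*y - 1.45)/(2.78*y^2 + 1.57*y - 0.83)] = (-10.1192*y^4 - 11.4296*y^3 + 8.3539*y^2 + 3.1982*y + 0.6912)/(7.7284*y^4 + 8.7292*y^3 - 2.1499*y^2 - 2.6062*y + 0.6889)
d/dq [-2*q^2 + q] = 1 - 4*q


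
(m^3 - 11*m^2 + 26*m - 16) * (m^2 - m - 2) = m^5 - 12*m^4 + 35*m^3 - 20*m^2 - 36*m + 32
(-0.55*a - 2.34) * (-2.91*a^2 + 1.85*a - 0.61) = 1.6005*a^3 + 5.7919*a^2 - 3.9935*a + 1.4274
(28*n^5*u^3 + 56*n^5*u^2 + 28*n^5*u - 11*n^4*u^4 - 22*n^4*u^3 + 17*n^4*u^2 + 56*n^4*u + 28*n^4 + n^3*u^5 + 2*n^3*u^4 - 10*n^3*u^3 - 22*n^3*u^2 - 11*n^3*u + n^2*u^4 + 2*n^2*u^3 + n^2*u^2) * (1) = 28*n^5*u^3 + 56*n^5*u^2 + 28*n^5*u - 11*n^4*u^4 - 22*n^4*u^3 + 17*n^4*u^2 + 56*n^4*u + 28*n^4 + n^3*u^5 + 2*n^3*u^4 - 10*n^3*u^3 - 22*n^3*u^2 - 11*n^3*u + n^2*u^4 + 2*n^2*u^3 + n^2*u^2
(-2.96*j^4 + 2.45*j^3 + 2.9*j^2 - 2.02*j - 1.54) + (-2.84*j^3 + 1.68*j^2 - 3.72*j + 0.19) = -2.96*j^4 - 0.39*j^3 + 4.58*j^2 - 5.74*j - 1.35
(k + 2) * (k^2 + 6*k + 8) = k^3 + 8*k^2 + 20*k + 16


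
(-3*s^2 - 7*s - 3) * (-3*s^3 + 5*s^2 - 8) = 9*s^5 + 6*s^4 - 26*s^3 + 9*s^2 + 56*s + 24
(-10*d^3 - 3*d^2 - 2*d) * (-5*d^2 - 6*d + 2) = 50*d^5 + 75*d^4 + 8*d^3 + 6*d^2 - 4*d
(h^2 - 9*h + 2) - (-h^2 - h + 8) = 2*h^2 - 8*h - 6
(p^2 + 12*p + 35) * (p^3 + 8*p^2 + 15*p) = p^5 + 20*p^4 + 146*p^3 + 460*p^2 + 525*p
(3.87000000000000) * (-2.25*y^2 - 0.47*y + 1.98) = -8.7075*y^2 - 1.8189*y + 7.6626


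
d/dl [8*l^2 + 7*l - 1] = 16*l + 7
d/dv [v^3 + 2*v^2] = v*(3*v + 4)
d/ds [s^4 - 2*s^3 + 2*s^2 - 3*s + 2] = 4*s^3 - 6*s^2 + 4*s - 3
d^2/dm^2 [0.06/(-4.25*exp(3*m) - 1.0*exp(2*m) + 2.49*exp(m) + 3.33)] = ((2.295*exp(2*m) + 0.24*exp(m) - 0.1494)*(4.25*exp(3*m) + 1.0*exp(2*m) - 2.49*exp(m) - 3.33) - 0.06*(12.75*exp(2*m) + 2.0*exp(m) - 2.49)*(25.5*exp(2*m) + 4.0*exp(m) - 4.98)*exp(m))*exp(m)/(4.25*exp(3*m) + 1.0*exp(2*m) - 2.49*exp(m) - 3.33)^3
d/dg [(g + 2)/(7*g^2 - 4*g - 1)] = 7*(-g^2 - 4*g + 1)/(49*g^4 - 56*g^3 + 2*g^2 + 8*g + 1)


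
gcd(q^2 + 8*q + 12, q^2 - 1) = 1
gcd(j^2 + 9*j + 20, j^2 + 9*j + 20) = j^2 + 9*j + 20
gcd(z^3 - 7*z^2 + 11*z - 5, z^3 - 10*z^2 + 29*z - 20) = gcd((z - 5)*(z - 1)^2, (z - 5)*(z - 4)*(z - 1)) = z^2 - 6*z + 5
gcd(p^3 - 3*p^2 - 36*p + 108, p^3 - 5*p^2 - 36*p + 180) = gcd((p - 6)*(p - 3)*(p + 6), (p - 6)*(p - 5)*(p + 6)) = p^2 - 36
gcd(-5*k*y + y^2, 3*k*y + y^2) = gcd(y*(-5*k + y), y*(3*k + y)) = y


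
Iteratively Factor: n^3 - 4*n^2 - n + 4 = (n + 1)*(n^2 - 5*n + 4) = (n - 1)*(n + 1)*(n - 4)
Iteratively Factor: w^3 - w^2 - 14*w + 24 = (w - 3)*(w^2 + 2*w - 8) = (w - 3)*(w - 2)*(w + 4)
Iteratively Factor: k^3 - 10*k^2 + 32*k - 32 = (k - 4)*(k^2 - 6*k + 8) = (k - 4)^2*(k - 2)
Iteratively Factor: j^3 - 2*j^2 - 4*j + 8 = (j - 2)*(j^2 - 4) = (j - 2)*(j + 2)*(j - 2)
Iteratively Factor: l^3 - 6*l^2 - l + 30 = (l - 5)*(l^2 - l - 6) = (l - 5)*(l + 2)*(l - 3)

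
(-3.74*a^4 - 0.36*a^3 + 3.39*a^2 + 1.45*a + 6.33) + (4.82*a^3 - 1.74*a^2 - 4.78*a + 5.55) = -3.74*a^4 + 4.46*a^3 + 1.65*a^2 - 3.33*a + 11.88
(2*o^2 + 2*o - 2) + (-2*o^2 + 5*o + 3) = 7*o + 1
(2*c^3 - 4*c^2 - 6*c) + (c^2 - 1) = 2*c^3 - 3*c^2 - 6*c - 1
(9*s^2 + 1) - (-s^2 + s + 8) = 10*s^2 - s - 7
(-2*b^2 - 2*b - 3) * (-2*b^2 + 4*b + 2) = 4*b^4 - 4*b^3 - 6*b^2 - 16*b - 6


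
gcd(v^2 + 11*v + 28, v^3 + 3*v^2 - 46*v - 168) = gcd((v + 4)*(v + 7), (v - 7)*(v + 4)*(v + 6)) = v + 4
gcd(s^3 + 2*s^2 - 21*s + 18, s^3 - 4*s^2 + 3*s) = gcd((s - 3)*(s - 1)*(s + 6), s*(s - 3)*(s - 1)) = s^2 - 4*s + 3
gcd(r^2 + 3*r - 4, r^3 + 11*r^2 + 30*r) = 1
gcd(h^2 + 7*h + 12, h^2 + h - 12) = h + 4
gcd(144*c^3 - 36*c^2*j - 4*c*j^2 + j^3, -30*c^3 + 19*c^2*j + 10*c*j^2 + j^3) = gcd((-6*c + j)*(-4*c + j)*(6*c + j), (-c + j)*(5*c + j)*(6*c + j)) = 6*c + j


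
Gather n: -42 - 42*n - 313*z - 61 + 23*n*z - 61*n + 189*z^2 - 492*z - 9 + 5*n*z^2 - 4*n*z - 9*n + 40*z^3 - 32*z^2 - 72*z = n*(5*z^2 + 19*z - 112) + 40*z^3 + 157*z^2 - 877*z - 112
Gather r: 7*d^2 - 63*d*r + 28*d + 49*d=7*d^2 - 63*d*r + 77*d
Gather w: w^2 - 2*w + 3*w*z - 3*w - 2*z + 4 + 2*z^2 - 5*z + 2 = w^2 + w*(3*z - 5) + 2*z^2 - 7*z + 6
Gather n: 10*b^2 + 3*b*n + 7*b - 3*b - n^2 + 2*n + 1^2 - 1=10*b^2 + 4*b - n^2 + n*(3*b + 2)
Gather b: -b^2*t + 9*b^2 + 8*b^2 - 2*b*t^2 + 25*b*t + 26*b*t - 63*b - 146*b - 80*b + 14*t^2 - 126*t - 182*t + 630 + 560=b^2*(17 - t) + b*(-2*t^2 + 51*t - 289) + 14*t^2 - 308*t + 1190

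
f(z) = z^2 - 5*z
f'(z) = 2*z - 5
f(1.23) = -4.64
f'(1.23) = -2.54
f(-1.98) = 13.82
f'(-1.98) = -8.96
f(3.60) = -5.04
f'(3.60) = 2.20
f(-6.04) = 66.68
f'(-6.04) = -17.08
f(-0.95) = 5.65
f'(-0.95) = -6.90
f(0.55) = -2.45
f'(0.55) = -3.90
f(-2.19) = 15.75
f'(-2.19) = -9.38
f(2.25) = -6.19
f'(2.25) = -0.50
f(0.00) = 0.00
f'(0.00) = -5.00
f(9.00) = 36.00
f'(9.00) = 13.00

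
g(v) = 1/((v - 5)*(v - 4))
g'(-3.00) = 0.00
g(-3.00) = 0.02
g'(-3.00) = 0.00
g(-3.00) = 0.02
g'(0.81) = 0.04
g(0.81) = 0.07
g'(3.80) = 24.31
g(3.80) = 4.17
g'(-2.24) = 0.01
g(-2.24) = 0.02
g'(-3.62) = 0.00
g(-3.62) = 0.02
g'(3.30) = 1.69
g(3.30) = 0.84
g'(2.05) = 0.15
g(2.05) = 0.17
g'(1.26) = 0.06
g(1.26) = 0.10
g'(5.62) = -2.22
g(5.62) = 1.00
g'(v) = -1/((v - 5)*(v - 4)^2) - 1/((v - 5)^2*(v - 4)) = (9 - 2*v)/(v^4 - 18*v^3 + 121*v^2 - 360*v + 400)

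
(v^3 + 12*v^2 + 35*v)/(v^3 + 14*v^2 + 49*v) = (v + 5)/(v + 7)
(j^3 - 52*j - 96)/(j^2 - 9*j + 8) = (j^2 + 8*j + 12)/(j - 1)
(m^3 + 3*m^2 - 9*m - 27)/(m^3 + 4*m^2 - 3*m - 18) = (m - 3)/(m - 2)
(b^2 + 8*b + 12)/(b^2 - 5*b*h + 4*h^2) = (b^2 + 8*b + 12)/(b^2 - 5*b*h + 4*h^2)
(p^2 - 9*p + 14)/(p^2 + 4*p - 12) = (p - 7)/(p + 6)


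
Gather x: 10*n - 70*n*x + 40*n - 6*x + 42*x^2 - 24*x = 50*n + 42*x^2 + x*(-70*n - 30)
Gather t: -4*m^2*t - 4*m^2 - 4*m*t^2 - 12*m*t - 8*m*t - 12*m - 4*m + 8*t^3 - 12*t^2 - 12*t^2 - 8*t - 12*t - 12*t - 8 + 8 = -4*m^2 - 16*m + 8*t^3 + t^2*(-4*m - 24) + t*(-4*m^2 - 20*m - 32)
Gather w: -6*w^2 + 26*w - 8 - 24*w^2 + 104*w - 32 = -30*w^2 + 130*w - 40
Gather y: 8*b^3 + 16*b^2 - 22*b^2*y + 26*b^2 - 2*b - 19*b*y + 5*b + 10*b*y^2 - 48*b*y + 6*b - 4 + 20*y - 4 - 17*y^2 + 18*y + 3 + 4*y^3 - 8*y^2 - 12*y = 8*b^3 + 42*b^2 + 9*b + 4*y^3 + y^2*(10*b - 25) + y*(-22*b^2 - 67*b + 26) - 5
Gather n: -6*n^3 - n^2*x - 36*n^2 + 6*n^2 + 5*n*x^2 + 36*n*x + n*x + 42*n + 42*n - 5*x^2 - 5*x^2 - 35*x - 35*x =-6*n^3 + n^2*(-x - 30) + n*(5*x^2 + 37*x + 84) - 10*x^2 - 70*x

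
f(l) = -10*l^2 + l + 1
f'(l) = 1 - 20*l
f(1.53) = -20.88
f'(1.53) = -29.60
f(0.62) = -2.22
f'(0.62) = -11.40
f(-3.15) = -101.38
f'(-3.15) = 64.00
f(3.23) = -100.10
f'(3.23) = -63.60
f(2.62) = -65.02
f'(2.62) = -51.40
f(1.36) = -16.14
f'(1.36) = -26.20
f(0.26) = 0.58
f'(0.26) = -4.20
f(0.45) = -0.58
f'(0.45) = -8.00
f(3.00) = -86.00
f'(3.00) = -59.00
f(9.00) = -800.00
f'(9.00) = -179.00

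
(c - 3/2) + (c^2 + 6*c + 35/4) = c^2 + 7*c + 29/4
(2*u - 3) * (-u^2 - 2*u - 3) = -2*u^3 - u^2 + 9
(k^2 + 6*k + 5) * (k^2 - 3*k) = k^4 + 3*k^3 - 13*k^2 - 15*k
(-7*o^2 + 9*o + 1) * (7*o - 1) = -49*o^3 + 70*o^2 - 2*o - 1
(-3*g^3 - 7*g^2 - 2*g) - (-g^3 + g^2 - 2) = -2*g^3 - 8*g^2 - 2*g + 2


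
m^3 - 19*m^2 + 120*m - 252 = (m - 7)*(m - 6)^2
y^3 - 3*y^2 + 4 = (y - 2)^2*(y + 1)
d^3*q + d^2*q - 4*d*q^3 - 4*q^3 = (d - 2*q)*(d + 2*q)*(d*q + q)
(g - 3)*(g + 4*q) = g^2 + 4*g*q - 3*g - 12*q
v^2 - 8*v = v*(v - 8)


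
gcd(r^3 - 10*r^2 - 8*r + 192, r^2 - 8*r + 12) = r - 6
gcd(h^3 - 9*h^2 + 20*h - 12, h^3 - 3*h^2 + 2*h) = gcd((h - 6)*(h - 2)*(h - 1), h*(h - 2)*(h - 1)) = h^2 - 3*h + 2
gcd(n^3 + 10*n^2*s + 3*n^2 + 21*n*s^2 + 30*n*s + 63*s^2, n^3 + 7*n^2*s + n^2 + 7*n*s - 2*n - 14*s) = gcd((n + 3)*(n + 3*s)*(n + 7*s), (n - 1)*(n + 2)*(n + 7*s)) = n + 7*s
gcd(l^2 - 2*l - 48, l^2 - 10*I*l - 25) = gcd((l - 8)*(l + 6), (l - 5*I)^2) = 1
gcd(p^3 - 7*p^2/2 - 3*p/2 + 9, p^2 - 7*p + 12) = p - 3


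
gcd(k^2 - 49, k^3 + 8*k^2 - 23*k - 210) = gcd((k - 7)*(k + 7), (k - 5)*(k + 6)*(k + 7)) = k + 7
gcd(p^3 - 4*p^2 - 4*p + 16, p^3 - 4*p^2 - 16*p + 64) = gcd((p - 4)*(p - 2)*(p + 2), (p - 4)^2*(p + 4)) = p - 4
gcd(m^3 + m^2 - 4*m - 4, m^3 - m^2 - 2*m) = m^2 - m - 2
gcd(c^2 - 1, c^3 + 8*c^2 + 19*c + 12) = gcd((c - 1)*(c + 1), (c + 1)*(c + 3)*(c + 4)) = c + 1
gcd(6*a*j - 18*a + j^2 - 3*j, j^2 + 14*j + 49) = 1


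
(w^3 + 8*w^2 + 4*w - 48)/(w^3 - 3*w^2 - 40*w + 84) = (w + 4)/(w - 7)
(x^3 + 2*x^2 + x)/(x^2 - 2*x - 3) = x*(x + 1)/(x - 3)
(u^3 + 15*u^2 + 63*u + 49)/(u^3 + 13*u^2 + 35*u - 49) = (u + 1)/(u - 1)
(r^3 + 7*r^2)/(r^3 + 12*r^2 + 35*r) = r/(r + 5)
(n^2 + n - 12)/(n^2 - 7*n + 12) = (n + 4)/(n - 4)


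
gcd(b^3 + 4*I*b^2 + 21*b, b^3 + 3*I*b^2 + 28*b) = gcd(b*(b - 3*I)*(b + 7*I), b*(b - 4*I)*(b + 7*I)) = b^2 + 7*I*b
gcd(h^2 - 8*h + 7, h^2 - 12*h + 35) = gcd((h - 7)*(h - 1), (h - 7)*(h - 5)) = h - 7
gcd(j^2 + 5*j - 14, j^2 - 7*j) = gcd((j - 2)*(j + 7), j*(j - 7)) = 1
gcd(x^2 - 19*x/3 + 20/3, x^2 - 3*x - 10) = x - 5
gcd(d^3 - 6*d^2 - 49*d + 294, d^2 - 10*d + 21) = d - 7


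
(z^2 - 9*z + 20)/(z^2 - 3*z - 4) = (z - 5)/(z + 1)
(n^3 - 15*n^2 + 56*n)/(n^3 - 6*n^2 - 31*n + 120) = n*(n - 7)/(n^2 + 2*n - 15)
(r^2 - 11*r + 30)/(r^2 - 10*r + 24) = (r - 5)/(r - 4)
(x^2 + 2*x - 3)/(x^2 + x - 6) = (x - 1)/(x - 2)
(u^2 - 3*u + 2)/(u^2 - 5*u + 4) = (u - 2)/(u - 4)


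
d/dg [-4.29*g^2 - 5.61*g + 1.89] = -8.58*g - 5.61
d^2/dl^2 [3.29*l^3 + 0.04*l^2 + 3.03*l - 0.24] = 19.74*l + 0.08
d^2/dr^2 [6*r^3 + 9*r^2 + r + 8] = 36*r + 18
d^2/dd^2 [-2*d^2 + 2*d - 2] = -4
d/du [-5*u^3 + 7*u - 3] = 7 - 15*u^2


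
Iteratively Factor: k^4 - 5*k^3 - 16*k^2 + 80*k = (k - 5)*(k^3 - 16*k) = (k - 5)*(k - 4)*(k^2 + 4*k) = k*(k - 5)*(k - 4)*(k + 4)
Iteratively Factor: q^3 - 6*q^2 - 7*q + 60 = (q - 5)*(q^2 - q - 12) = (q - 5)*(q - 4)*(q + 3)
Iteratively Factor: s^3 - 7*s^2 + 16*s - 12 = (s - 2)*(s^2 - 5*s + 6) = (s - 2)^2*(s - 3)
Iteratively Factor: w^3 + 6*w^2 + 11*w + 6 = (w + 1)*(w^2 + 5*w + 6) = (w + 1)*(w + 3)*(w + 2)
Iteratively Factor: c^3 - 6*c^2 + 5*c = (c)*(c^2 - 6*c + 5) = c*(c - 1)*(c - 5)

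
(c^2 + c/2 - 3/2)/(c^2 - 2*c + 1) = (c + 3/2)/(c - 1)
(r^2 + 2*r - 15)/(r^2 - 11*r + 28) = (r^2 + 2*r - 15)/(r^2 - 11*r + 28)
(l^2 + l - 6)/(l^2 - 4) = (l + 3)/(l + 2)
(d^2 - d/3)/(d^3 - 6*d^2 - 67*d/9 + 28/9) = 3*d/(3*d^2 - 17*d - 28)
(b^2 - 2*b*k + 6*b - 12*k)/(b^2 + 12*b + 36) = (b - 2*k)/(b + 6)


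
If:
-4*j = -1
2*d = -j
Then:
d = -1/8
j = 1/4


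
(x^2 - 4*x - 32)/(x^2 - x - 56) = (x + 4)/(x + 7)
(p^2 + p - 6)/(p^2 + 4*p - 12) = (p + 3)/(p + 6)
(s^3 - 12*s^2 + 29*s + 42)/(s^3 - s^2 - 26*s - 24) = (s - 7)/(s + 4)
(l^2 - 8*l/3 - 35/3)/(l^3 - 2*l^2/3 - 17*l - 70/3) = 1/(l + 2)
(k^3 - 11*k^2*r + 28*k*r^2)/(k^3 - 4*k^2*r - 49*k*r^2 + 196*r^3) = k/(k + 7*r)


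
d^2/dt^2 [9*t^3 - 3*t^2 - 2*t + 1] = 54*t - 6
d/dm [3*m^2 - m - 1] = 6*m - 1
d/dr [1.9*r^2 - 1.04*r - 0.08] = 3.8*r - 1.04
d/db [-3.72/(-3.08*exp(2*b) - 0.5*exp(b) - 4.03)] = (-22.9152*exp(b) - 1.86)*exp(b)/(3.08*exp(2*b) + 0.5*exp(b) + 4.03)^2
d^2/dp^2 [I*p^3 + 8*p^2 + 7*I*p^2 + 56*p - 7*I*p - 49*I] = 6*I*p + 16 + 14*I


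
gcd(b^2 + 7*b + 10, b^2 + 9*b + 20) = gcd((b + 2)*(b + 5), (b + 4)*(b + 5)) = b + 5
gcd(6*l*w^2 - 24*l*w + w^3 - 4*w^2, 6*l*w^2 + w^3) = 6*l*w + w^2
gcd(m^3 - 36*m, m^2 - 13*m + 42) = m - 6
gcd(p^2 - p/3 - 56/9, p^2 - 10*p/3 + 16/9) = p - 8/3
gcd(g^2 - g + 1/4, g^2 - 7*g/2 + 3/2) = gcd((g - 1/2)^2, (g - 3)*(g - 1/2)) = g - 1/2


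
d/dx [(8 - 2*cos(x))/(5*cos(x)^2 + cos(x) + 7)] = 2*(5*sin(x)^2 + 40*cos(x) + 6)*sin(x)/(5*cos(x)^2 + cos(x) + 7)^2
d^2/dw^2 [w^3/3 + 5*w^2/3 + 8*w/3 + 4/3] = 2*w + 10/3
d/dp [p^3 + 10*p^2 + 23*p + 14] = 3*p^2 + 20*p + 23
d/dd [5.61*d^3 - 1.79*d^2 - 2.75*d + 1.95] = 16.83*d^2 - 3.58*d - 2.75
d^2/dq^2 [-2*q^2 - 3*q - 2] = -4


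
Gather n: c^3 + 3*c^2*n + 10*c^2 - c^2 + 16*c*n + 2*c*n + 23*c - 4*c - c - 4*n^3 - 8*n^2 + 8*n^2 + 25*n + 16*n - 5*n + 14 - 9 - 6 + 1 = c^3 + 9*c^2 + 18*c - 4*n^3 + n*(3*c^2 + 18*c + 36)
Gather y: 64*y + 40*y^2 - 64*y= 40*y^2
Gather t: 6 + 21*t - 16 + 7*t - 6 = 28*t - 16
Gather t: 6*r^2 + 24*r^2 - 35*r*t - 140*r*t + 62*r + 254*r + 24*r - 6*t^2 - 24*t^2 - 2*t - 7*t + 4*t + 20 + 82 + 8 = 30*r^2 + 340*r - 30*t^2 + t*(-175*r - 5) + 110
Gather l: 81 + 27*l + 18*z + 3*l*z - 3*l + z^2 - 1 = l*(3*z + 24) + z^2 + 18*z + 80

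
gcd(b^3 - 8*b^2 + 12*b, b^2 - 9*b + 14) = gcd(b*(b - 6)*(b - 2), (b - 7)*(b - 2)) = b - 2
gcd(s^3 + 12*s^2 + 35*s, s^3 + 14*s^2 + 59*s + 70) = s^2 + 12*s + 35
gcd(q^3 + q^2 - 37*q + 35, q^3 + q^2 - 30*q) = q - 5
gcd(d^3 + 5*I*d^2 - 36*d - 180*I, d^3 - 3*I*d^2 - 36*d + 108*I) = d^2 - 36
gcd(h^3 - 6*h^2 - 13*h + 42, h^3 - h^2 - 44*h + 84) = h - 2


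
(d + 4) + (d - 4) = 2*d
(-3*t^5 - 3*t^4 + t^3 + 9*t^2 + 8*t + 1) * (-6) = 18*t^5 + 18*t^4 - 6*t^3 - 54*t^2 - 48*t - 6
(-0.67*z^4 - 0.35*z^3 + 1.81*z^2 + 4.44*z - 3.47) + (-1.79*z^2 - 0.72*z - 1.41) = -0.67*z^4 - 0.35*z^3 + 0.02*z^2 + 3.72*z - 4.88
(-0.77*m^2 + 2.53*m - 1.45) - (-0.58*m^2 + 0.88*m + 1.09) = -0.19*m^2 + 1.65*m - 2.54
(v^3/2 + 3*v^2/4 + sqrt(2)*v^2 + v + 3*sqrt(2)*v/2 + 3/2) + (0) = v^3/2 + 3*v^2/4 + sqrt(2)*v^2 + v + 3*sqrt(2)*v/2 + 3/2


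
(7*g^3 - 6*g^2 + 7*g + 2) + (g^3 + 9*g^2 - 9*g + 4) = 8*g^3 + 3*g^2 - 2*g + 6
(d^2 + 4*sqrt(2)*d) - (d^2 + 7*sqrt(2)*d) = -3*sqrt(2)*d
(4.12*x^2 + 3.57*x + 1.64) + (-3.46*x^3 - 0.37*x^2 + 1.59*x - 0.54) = -3.46*x^3 + 3.75*x^2 + 5.16*x + 1.1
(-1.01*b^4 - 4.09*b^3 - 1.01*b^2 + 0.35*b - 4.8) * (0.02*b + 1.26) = -0.0202*b^5 - 1.3544*b^4 - 5.1736*b^3 - 1.2656*b^2 + 0.345*b - 6.048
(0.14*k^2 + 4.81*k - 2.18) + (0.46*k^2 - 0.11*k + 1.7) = 0.6*k^2 + 4.7*k - 0.48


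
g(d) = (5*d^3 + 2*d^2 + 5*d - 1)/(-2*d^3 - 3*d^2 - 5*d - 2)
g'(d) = (6*d^2 + 6*d + 5)*(5*d^3 + 2*d^2 + 5*d - 1)/(-2*d^3 - 3*d^2 - 5*d - 2)^2 + (15*d^2 + 4*d + 5)/(-2*d^3 - 3*d^2 - 5*d - 2)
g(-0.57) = -16.79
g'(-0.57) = -210.35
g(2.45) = -1.57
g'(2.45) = -0.28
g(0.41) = -0.37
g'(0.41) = -1.29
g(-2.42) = -3.46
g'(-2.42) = -0.26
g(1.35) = -1.13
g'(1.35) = -0.55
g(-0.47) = 32.62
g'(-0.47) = -1149.84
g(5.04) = -1.99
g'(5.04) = -0.09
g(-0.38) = 6.81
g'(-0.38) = -71.05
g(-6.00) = -2.95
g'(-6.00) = -0.07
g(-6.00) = -2.95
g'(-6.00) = -0.07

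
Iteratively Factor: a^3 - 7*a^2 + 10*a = (a)*(a^2 - 7*a + 10) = a*(a - 2)*(a - 5)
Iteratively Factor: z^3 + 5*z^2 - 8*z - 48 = (z - 3)*(z^2 + 8*z + 16) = (z - 3)*(z + 4)*(z + 4)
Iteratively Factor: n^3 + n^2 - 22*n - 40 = (n - 5)*(n^2 + 6*n + 8) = (n - 5)*(n + 4)*(n + 2)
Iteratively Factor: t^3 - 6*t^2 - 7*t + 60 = (t + 3)*(t^2 - 9*t + 20) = (t - 5)*(t + 3)*(t - 4)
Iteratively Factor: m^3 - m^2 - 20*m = (m)*(m^2 - m - 20) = m*(m - 5)*(m + 4)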